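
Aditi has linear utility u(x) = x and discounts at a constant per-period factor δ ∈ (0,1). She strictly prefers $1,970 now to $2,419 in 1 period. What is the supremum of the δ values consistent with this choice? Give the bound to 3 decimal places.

δ < 0.814

Comparing present values: 1970 > δ·2419.
So δ < 1970/2419 = 0.81439.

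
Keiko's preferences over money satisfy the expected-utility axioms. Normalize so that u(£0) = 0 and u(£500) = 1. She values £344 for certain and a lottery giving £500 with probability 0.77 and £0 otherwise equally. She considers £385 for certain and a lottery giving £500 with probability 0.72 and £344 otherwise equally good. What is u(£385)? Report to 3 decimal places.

The first gamble pins u(£344): it must equal 0.77·1 + 0.23·0 = 0.77.
The second indifference gives u(£385) = 0.72·u(£500) + 0.28·u(£344) = 0.72·1.00 + 0.28·0.77 = 0.9356.

0.936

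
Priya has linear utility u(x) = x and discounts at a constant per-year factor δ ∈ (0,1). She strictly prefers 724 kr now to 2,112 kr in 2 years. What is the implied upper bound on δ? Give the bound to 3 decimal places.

δ < 0.585

Comparing present values: 724 > δ^2·2112.
So δ^2 < 724/2112 = 0.34280; taking the square root of both positive sides preserves the inequality.
δ < 0.34280^(1/2) = 0.585.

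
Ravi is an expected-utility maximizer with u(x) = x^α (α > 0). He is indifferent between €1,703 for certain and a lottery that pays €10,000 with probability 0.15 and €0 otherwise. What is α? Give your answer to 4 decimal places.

EU(lottery) = 0.15·10000^α + 0.85·0 = 0.15·10000^α.
Equating: 1703^α = 0.15·10000^α, i.e. 0.1703^α = 0.15.
α = ln(0.15) / ln(1703/10000) = -1.8971200/-1.7701937 ≈ 1.0717.

α ≈ 1.0717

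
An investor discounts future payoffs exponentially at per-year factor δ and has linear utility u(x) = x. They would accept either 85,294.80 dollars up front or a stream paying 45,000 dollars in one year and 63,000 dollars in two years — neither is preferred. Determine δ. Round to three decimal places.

δ ≈ 0.860

The stream is worth 45000δ + 63000δ² today, so 45000δ + 63000δ² = 85294.80.
So 63000δ² + 45000δ − 85294.80 = 0.
δ = (−45000 + √(45000² + 4·63000·85294.80)) / (2·63000) = (−45000 + √23519289600.00) / 126000 ≈ 0.860.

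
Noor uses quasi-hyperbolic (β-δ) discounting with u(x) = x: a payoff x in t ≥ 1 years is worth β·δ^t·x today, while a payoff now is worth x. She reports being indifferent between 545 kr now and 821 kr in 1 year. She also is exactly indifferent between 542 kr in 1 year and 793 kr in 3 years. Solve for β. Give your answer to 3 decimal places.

The second indifference involves only future payoffs, so β cancels: β·δ^1·542 = β·δ^3·793, giving δ^2 = 542/793 = 0.68348, so δ = 0.82673.
Substituting δ into 545 = β·δ·821: β = 545/(678.744) ≈ 0.803.

β ≈ 0.803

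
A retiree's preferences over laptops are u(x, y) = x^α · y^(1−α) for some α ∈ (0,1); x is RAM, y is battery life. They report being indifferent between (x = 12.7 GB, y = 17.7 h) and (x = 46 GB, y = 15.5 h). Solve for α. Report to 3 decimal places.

α ≈ 0.093

The Cobb–Douglas utilities coincide, so 12.7^α·17.7^(1−α) = 46^α·15.5^(1−α).
Taking logs: α·ln 12.7 + (1−α)·ln 17.7 = α·ln 46 + (1−α)·ln 15.5, i.e. α·-1.287039 = (1−α)·-0.132725.
With A = -1.287039 and B = -0.132725: α·A = (1−α)·B, so α = B/(A+B) = -0.132725/-1.419764 ≈ 0.093.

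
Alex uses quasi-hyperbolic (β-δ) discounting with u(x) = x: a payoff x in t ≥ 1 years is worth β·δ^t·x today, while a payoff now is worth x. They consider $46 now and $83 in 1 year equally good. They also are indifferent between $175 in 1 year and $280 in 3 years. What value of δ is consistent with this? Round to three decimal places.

δ ≈ 0.791

From the later pair, β·δ^1·175 = β·δ^3·280; dividing through, δ^2 = 175/280 = 0.62500, so δ = 0.79057.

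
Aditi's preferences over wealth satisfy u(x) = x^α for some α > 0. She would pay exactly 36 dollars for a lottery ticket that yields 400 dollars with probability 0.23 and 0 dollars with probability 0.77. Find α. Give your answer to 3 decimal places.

α ≈ 0.610

Since u(0) = 0, the lottery's EU is 0.23·400^α.
Equating: 36^α = 0.23·400^α, i.e. 0.0900^α = 0.23.
Taking logs: α·ln(36/400) = ln(0.23), so α = -1.469676 / -2.407946 ≈ 0.610.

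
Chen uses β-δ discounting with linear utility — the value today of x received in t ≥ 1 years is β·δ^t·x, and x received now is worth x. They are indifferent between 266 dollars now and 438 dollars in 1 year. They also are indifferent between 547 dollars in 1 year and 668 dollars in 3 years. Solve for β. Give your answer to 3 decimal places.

β ≈ 0.671

Both payoffs in the second observation are in the future, so β drops out: δ^1·547 = δ^3·668 ⇒ δ^2 = 547/668 = 0.81886, so δ = 0.90491.
Substituting δ into 266 = β·δ·438: β = 266/(396.351) ≈ 0.671.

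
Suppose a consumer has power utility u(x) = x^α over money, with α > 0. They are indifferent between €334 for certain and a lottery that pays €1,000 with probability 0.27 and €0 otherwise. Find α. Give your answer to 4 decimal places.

α ≈ 1.1940

EU(lottery) = 0.27·1000^α + 0.73·0 = 0.27·1000^α.
Equating: 334^α = 0.27·1000^α, i.e. 0.3340^α = 0.27.
α = ln(0.27) / ln(334/1000) = -1.3093333/-1.0966143 ≈ 1.1940.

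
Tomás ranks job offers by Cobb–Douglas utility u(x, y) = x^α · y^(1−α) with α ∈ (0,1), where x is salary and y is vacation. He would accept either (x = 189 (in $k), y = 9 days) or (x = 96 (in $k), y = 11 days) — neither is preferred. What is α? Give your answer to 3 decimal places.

α ≈ 0.229

The Cobb–Douglas utilities coincide, so 189^α·9^(1−α) = 96^α·11^(1−α).
Rearrange to (189/96)^α = (11/9)^(1−α) and take logs: α·0.677399 = (1−α)·0.200671.
With A = 0.677399 and B = 0.200671: α·A = (1−α)·B, so α = B/(A+B) = 0.200671/0.878070 ≈ 0.229.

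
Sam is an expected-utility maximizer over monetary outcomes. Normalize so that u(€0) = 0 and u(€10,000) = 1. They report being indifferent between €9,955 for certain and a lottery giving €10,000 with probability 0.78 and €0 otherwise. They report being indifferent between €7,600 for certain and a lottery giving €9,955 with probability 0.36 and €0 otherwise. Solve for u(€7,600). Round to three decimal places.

First, u(€9,955) = 0.78·u(€10,000) + 0.22·u(€0) = 0.78.
Chaining: u(€7,600) = 0.36·0.78 + 0.64·0.00 = 0.2808.

0.281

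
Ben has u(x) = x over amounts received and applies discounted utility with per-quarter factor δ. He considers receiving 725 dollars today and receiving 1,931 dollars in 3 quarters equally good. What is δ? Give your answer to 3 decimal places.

Equating discounted utilities: u(725) = δ^3·u(1931) ⇒ δ^3 = u(725)/u(1931).
With u(x) = x: δ^3 = 725/1931 = 0.37545.
Taking the cube root: δ = 0.37545^(1/3) ≈ 0.721.

δ ≈ 0.721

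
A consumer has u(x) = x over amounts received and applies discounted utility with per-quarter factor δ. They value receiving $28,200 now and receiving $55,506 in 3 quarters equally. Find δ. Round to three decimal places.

δ ≈ 0.798

The payoff in 3 quarters is discounted by δ^3, so u(28200) = δ^3·u(55506) and δ^3 = u(28200)/u(55506).
With u(x) = x: δ^3 = 28200/55506 = 0.50805.
Taking the cube root: δ = 0.50805^(1/3) ≈ 0.798.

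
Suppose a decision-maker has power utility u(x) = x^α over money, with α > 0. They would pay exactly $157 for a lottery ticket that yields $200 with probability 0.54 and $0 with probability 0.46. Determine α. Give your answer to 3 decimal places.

EU(lottery) = 0.54·200^α + 0.46·0 = 0.54·200^α.
Equating: 157^α = 0.54·200^α, i.e. 0.7850^α = 0.54.
Take logs: α = ln 0.54 / ln(157/200) ≈ 2.54547.

α ≈ 2.545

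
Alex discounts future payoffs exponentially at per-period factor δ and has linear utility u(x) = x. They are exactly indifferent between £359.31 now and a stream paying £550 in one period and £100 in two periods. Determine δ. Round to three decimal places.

δ ≈ 0.590

Equating present values: 359.31 = 550δ + 100δ².
That is, 100δ² + 550δ − 359.31 = 0, a quadratic in δ.
The positive root is δ = [−550 + √(550² + 4·100·359.31)] / (2·100) = (−550 + 668.000)/200 ≈ 0.590.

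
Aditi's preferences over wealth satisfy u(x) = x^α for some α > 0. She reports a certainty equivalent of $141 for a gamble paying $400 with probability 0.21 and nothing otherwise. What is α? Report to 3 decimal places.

The lottery's expected utility is 0.21·u(400) + 0.79·u(0) = 0.21·400^α (since u(0) = 0 for α > 0).
Setting u(141) equal to that: 141^α = 0.21·400^α ⇒ (141/400)^α = 0.21.
α = ln(0.21) / ln(141/400) = -1.560648/-1.042705 ≈ 1.497.

α ≈ 1.497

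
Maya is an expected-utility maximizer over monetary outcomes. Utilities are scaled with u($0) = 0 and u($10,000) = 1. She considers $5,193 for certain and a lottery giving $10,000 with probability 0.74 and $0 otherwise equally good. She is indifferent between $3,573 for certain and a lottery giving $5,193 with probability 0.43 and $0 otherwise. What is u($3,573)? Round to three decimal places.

The first gamble pins u($5,193): it must equal 0.74·1 + 0.26·0 = 0.74.
The second indifference gives u($3,573) = 0.43·u($5,193) + 0.57·u($0) = 0.43·0.74 + 0.57·0.00 = 0.3182.

0.318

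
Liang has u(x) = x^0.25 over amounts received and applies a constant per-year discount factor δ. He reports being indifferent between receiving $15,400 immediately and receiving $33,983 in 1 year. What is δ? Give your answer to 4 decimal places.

δ ≈ 0.8205

Indifference means u(15400) = δ · u(33983), so δ = u(15400)/u(33983).
With u(x) = x^0.25: δ = 15400^0.25/33983^0.25 = (15400/33983)^0.25 = 0.82047.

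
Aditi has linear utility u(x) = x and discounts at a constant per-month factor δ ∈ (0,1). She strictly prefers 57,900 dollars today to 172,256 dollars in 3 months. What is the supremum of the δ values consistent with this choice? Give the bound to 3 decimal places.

δ < 0.695

Under u(x) = x this choice says 57900 > δ^3·172256.
Hence δ^3 < 57900/172256 = 0.33613, and x ↦ x^(1/3) is increasing on (0,∞).
δ < (57900/172256)^(1/3) ≈ 0.695.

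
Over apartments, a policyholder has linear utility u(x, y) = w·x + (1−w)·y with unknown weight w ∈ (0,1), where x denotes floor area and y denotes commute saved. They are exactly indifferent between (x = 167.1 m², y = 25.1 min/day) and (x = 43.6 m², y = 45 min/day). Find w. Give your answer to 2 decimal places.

w = 0.14

Indifference: w·167.1 + (1−w)·25.1 = w·43.6 + (1−w)·45.
Rearranging, 123.5·w − 19.9·(1−w) = 0.
Hence w = 19.9/(123.5+19.9) = 19.9/143.4 = 0.14.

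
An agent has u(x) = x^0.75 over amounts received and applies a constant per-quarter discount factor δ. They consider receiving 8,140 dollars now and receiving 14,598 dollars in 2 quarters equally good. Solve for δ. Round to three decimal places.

Indifference means u(8140) = δ^2 · u(14598), so δ^2 = u(8140)/u(14598).
Since u(x) = x^0.75, δ^2 = (8140/14598)^0.75 = 0.55761^0.75 = 0.64528.
Taking the square root: δ = 0.64528^(1/2) ≈ 0.803.

δ ≈ 0.803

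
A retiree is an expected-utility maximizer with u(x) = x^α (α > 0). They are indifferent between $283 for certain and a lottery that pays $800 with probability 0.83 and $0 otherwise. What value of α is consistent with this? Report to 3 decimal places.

EU(lottery) = 0.83·800^α + 0.17·0 = 0.83·800^α.
Equating: 283^α = 0.83·800^α, i.e. 0.3538^α = 0.83.
Taking logs: α·ln(283/800) = ln(0.83), so α = -0.186330 / -1.039165 ≈ 0.179.

α ≈ 0.179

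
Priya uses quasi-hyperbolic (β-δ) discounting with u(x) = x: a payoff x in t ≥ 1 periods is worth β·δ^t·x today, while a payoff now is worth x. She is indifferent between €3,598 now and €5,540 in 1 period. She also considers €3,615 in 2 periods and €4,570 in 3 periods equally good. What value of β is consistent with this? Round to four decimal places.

β ≈ 0.8210

Both payoffs in the second observation are in the future, so β drops out: δ^2·3615 = δ^3·4570 ⇒ δ = 3615/4570 = 0.79103.
Now use the now-vs-future pair: 3598 = β·δ·5540 gives β = 3598/(0.79103·5540) ≈ 0.8210.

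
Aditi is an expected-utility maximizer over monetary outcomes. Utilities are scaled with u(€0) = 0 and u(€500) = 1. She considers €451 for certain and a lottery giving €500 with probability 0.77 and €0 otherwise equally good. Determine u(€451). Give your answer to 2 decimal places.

u(€451) equals the lottery's expected utility: 0.77·1 + 0.23·0 = 0.77.

0.77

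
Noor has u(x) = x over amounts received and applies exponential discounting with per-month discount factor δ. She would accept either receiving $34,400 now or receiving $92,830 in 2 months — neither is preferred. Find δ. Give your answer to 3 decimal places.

Indifference means u(34400) = δ^2 · u(92830), so δ^2 = u(34400)/u(92830).
With u(x) = x: δ^2 = 34400/92830 = 0.37057.
Hence δ = (0.37057)^(1/2) = 0.60874.

δ ≈ 0.609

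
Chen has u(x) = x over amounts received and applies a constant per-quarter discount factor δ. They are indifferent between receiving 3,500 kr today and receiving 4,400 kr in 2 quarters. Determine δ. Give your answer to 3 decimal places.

Indifference means u(3500) = δ^2 · u(4400), so δ^2 = u(3500)/u(4400).
With u(x) = x: δ^2 = 3500/4400 = 0.79545.
Hence δ = (0.79545)^(1/2) = 0.89188.

δ ≈ 0.892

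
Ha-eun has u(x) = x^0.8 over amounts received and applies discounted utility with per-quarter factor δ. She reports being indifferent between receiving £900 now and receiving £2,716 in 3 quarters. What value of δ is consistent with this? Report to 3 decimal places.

δ ≈ 0.745

Indifference means u(900) = δ^3 · u(2716), so δ^3 = u(900)/u(2716).
Since u(x) = x^0.8, δ^3 = (900/2716)^0.8 = 0.33137^0.8 = 0.41329.
Hence δ = (0.41329)^(1/3) = 0.74487.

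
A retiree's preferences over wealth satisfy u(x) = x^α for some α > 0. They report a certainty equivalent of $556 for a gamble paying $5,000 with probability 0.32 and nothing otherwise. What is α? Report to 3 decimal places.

EU(lottery) = 0.32·5000^α + 0.68·0 = 0.32·5000^α.
Setting u(556) equal to that: 556^α = 0.32·5000^α ⇒ (556/5000)^α = 0.32.
α = ln(0.32) / ln(556/5000) = -1.139434/-2.196425 ≈ 0.519.

α ≈ 0.519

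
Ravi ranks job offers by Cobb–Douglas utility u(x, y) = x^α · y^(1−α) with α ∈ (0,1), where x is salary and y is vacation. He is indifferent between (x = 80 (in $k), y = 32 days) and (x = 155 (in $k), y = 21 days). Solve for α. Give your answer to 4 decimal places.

α ≈ 0.3891

Indifference: 80^α · 32^(1−α) = 155^α · 21^(1−α).
Taking logs: α·ln 80 + (1−α)·ln 32 = α·ln 155 + (1−α)·ln 21, i.e. α·-0.6613985 = (1−α)·-0.4212135.
With A = -0.6613985 and B = -0.4212135: α·A = (1−α)·B, so α = B/(A+B) = -0.4212135/-1.0826120 ≈ 0.3891.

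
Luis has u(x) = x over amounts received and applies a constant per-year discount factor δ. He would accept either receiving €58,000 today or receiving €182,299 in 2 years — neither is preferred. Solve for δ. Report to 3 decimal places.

Indifference means u(58000) = δ^2 · u(182299), so δ^2 = u(58000)/u(182299).
With u(x) = x: δ^2 = 58000/182299 = 0.31816.
Taking the square root: δ = 0.31816^(1/2) ≈ 0.564.

δ ≈ 0.564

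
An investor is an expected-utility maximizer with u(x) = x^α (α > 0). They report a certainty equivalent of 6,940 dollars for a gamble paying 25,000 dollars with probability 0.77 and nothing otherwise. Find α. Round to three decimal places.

α ≈ 0.204

The lottery's expected utility is 0.77·u(25000) + 0.23·u(0) = 0.77·25000^α (since u(0) = 0 for α > 0).
Indifference: 6940^α = 0.77·25000^α, so (6940/25000)^α = 0.77.
Taking logs: α·ln(6940/25000) = ln(0.77), so α = -0.261365 / -1.281574 ≈ 0.204.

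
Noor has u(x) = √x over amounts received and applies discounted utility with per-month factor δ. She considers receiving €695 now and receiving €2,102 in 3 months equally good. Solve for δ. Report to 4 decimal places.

δ ≈ 0.8316

The payoff in 3 months is discounted by δ^3, so u(695) = δ^3·u(2102) and δ^3 = u(695)/u(2102).
With u(x) = √x: δ^3 = √695/√2102 = √(695/2102) = 0.57501.
Hence δ = (0.57501)^(1/3) = 0.831557.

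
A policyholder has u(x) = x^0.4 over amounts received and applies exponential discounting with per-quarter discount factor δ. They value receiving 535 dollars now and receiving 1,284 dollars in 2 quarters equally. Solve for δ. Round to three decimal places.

δ ≈ 0.839

The payoff in 2 quarters is discounted by δ^2, so u(535) = δ^2·u(1284) and δ^2 = u(535)/u(1284).
With u(x) = x^0.4: δ^2 = 535^0.4/1284^0.4 = (535/1284)^0.4 = 0.70456.
Hence δ = (0.70456)^(1/2) = 0.83938.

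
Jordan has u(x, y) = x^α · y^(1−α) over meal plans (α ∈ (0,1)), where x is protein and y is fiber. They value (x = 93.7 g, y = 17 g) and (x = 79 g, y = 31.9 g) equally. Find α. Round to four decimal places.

Indifference: 93.7^α · 17^(1−α) = 79^α · 31.9^(1−α).
(93.7/79)^α = (31.9/17)^(1−α); take logs: α·ln(93.7/79) = (1−α)·ln(31.9/17), i.e. α·0.1706503 = (1−α)·0.6293927.
Thus α·(0.8000430) = 0.6293927, so α = 0.6293927/0.8000430 ≈ 0.7867.

α ≈ 0.7867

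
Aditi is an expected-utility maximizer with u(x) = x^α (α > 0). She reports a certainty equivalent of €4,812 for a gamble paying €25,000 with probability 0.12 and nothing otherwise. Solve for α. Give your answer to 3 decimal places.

EU(lottery) = 0.12·25000^α + 0.88·0 = 0.12·25000^α.
Setting u(4812) equal to that: 4812^α = 0.12·25000^α ⇒ (4812/25000)^α = 0.12.
α = ln(0.12) / ln(4812/25000) = -2.120264/-1.647763 ≈ 1.287.

α ≈ 1.287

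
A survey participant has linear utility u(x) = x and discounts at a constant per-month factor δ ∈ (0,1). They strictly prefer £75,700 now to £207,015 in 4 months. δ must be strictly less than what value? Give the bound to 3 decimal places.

δ < 0.778

Comparing present values: 75700 > δ^4·207015.
Dividing by 207015: δ^4 < 0.36567. Both sides are positive, so the 4th root keeps the direction.
δ < 0.36567^(1/4) = 0.778.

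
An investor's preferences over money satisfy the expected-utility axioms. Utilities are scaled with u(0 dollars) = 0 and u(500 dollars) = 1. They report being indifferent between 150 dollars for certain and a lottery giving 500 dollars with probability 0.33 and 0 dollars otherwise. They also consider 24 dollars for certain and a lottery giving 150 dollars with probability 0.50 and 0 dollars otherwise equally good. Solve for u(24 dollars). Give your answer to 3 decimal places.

0.165

From the first indifference, u(150 dollars) = 0.33·u(500 dollars) + 0.67·u(0 dollars) = 0.33·1 + 0.67·0 = 0.33.
The second indifference gives u(24 dollars) = 0.50·u(150 dollars) + 0.50·u(0 dollars) = 0.50·0.33 + 0.50·0.00 = 0.1650.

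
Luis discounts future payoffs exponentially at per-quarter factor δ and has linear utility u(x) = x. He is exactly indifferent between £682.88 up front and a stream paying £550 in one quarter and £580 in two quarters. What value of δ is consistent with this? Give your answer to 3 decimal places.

The stream is worth 550δ + 580δ² today, so 550δ + 580δ² = 682.88.
Rearranged: 580δ² + 550δ − 682.88 = 0.
By the quadratic formula (taking the positive root), δ = (−550 + √1886781.60) / 1160 ≈ 0.710.

δ ≈ 0.710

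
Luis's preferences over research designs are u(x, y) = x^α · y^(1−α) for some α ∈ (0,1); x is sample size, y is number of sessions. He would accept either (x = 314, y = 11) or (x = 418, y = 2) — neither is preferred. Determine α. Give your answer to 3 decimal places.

Set the two utilities equal: 314^α·11^(1−α) = 418^α·2^(1−α).
Taking logs: α·ln 314 + (1−α)·ln 11 = α·ln 418 + (1−α)·ln 2, i.e. α·-0.286088 = (1−α)·-1.704748.
So α/(1−α) = (-1.704748)/(-0.286088) = 5.958824, and α = 5.958824/6.958824 ≈ 0.856.

α ≈ 0.856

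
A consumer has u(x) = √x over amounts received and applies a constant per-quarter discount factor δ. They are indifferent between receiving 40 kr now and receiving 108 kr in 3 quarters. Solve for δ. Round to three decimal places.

δ ≈ 0.847

Equating discounted utilities: u(40) = δ^3·u(108) ⇒ δ^3 = u(40)/u(108).
With u(x) = √x: δ^3 = √40/√108 = √(40/108) = 0.60858.
So δ = 0.60858^(1/3) ≈ 0.847.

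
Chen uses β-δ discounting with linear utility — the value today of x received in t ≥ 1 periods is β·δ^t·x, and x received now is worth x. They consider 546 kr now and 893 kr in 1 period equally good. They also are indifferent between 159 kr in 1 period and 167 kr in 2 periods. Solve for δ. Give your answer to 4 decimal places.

δ ≈ 0.9521

From the later pair, β·δ^1·159 = β·δ^2·167; dividing through, δ = 159/167 = 0.95210.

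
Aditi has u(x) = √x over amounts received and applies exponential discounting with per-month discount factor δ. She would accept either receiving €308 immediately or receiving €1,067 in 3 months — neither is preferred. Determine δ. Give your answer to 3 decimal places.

δ ≈ 0.813

The payoff in 3 months is discounted by δ^3, so u(308) = δ^3·u(1067) and δ^3 = u(308)/u(1067).
Since u(x) = √x, δ^3 = √(308/1067) = 0.53727.
Hence δ = (0.53727)^(1/3) = 0.81295.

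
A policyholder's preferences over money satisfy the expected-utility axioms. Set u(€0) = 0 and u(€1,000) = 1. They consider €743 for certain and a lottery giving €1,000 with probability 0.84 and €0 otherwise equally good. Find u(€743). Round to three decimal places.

0.840

The indifference gives u(€743) = 0.84·u(€1,000) + 0.16·u(€0) = 0.84·1 + 0.16·0 = 0.84.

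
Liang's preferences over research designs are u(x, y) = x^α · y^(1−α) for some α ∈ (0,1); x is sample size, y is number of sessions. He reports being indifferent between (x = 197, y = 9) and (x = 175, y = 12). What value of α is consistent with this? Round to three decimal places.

The Cobb–Douglas utilities coincide, so 197^α·9^(1−α) = 175^α·12^(1−α).
Taking logs: α·ln 197 + (1−α)·ln 9 = α·ln 175 + (1−α)·ln 12, i.e. α·0.118418 = (1−α)·0.287682.
Thus α·(0.406100) = 0.287682, so α = 0.287682/0.406100 ≈ 0.708.

α ≈ 0.708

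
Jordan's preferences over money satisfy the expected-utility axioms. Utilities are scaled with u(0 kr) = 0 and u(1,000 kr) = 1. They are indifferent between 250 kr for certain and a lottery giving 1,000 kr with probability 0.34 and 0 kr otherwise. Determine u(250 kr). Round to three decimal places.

0.340

u(250 kr) equals the lottery's expected utility: 0.34·1 + 0.66·0 = 0.34.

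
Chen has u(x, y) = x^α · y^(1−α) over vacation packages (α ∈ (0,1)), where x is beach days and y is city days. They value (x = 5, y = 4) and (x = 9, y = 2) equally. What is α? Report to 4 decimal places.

The Cobb–Douglas utilities coincide, so 5^α·4^(1−α) = 9^α·2^(1−α).
(5/9)^α = (2/4)^(1−α); take logs: α·ln(5/9) = (1−α)·ln(2/4), i.e. α·-0.5877867 = (1−α)·-0.6931472.
So α/(1−α) = (-0.6931472)/(-0.5877867) = 1.1792495, and α = 1.1792495/2.1792495 ≈ 0.5411.

α ≈ 0.5411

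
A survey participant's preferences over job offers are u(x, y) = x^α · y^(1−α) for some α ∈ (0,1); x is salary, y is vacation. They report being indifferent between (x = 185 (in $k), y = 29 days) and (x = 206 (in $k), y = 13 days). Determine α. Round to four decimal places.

α ≈ 0.8818

Set the two utilities equal: 185^α·29^(1−α) = 206^α·13^(1−α).
Rearrange to (185/206)^α = (13/29)^(1−α) and take logs: α·-0.1075203 = (1−α)·-0.8023465.
Thus α·(-0.9098668) = -0.8023465, so α = -0.8023465/-0.9098668 ≈ 0.8818.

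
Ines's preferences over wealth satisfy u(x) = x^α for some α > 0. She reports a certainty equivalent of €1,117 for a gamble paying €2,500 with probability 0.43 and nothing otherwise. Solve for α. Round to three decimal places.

Since u(0) = 0, the lottery's EU is 0.43·2500^α.
Equating: 1117^α = 0.43·2500^α, i.e. 0.4468^α = 0.43.
α = ln(0.43) / ln(1117/2500) = -0.843970/-0.805644 ≈ 1.048.

α ≈ 1.048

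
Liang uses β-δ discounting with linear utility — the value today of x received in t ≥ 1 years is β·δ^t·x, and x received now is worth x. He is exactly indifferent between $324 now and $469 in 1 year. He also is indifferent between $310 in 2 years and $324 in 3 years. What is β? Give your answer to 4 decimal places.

β ≈ 0.7220

Both payoffs in the second observation are in the future, so β drops out: δ^2·310 = δ^3·324 ⇒ δ = 310/324 = 0.95679.
Now use the now-vs-future pair: 324 = β·δ·469 gives β = 324/(0.95679·469) ≈ 0.7220.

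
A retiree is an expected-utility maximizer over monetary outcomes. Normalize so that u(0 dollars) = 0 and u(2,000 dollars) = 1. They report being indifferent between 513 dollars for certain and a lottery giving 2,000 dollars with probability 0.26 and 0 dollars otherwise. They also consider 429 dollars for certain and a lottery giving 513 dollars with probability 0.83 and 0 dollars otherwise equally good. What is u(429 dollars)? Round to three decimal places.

First, u(513 dollars) = 0.26·u(2,000 dollars) + 0.74·u(0 dollars) = 0.26.
The second indifference gives u(429 dollars) = 0.83·u(513 dollars) + 0.17·u(0 dollars) = 0.83·0.26 + 0.17·0.00 = 0.2158.

0.216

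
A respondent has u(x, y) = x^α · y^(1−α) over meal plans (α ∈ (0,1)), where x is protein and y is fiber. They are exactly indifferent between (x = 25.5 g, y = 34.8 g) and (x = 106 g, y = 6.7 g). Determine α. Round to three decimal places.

α ≈ 0.536

Indifference: 25.5^α · 34.8^(1−α) = 106^α · 6.7^(1−α).
(25.5/106)^α = (6.7/34.8)^(1−α); take logs: α·ln(25.5/106) = (1−α)·ln(6.7/34.8), i.e. α·-1.424761 = (1−α)·-1.647510.
So α/(1−α) = (-1.647510)/(-1.424761) = 1.156341, and α = 1.156341/2.156341 ≈ 0.536.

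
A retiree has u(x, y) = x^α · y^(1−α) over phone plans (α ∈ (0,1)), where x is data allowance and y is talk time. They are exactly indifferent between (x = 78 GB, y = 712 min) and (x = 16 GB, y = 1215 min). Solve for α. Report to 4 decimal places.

Set the two utilities equal: 78^α·712^(1−α) = 16^α·1215^(1−α).
Taking logs: α·ln 78 + (1−α)·ln 712 = α·ln 16 + (1−α)·ln 1215, i.e. α·1.5841201 = (1−α)·0.5344214.
Thus α·(2.1185415) = 0.5344214, so α = 0.5344214/2.1185415 ≈ 0.2523.

α ≈ 0.2523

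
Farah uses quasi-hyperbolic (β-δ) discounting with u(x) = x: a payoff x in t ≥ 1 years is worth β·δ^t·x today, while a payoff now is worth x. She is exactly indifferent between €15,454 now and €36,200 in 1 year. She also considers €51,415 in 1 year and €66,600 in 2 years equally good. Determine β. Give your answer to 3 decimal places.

The second indifference involves only future payoffs, so β cancels: β·δ^1·51415 = β·δ^2·66600, giving δ = 51415/66600 = 0.77200.
Now use the now-vs-future pair: 15454 = β·δ·36200 gives β = 15454/(0.77200·36200) ≈ 0.553.

β ≈ 0.553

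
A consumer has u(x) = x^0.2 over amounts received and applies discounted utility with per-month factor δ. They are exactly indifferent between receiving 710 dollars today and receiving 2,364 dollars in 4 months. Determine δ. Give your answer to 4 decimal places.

δ ≈ 0.9416

Indifference means u(710) = δ^4 · u(2364), so δ^4 = u(710)/u(2364).
With u(x) = x^0.2: δ^4 = 710^0.2/2364^0.2 = (710/2364)^0.2 = 0.78618.
So δ = 0.78618^(1/4) ≈ 0.9416.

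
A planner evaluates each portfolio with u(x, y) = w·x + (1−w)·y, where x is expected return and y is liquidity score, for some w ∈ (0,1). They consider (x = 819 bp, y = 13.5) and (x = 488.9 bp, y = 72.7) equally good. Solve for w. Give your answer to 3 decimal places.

u(819,13.5) = u(488.9,72.7) means w·819 + (1−w)·13.5 = w·488.9 + (1−w)·72.7.
Rearranging, 330.1·w − 59.2·(1−w) = 0.
So w/(1−w) = 59.2/330.1 = 0.1793, giving w = 59.2/(330.1+59.2) = 0.152.

w = 0.152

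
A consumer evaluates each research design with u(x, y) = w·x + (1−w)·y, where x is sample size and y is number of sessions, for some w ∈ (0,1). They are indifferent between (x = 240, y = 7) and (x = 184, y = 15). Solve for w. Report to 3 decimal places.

w = 0.125

Equating utilities: w·240 + (1−w)·7 = w·184 + (1−w)·15.
Rearranging, 56·w − 8·(1−w) = 0.
So w/(1−w) = 8/56 = 0.1429, giving w = 8/(56+8) = 0.125.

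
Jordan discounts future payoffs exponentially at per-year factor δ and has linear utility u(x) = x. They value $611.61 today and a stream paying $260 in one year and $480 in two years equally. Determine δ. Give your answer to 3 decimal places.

δ ≈ 0.890

Equating present values: 611.61 = 260δ + 480δ².
That is, 480δ² + 260δ − 611.61 = 0, a quadratic in δ.
The positive root is δ = [−260 + √(260² + 4·480·611.61)] / (2·480) = (−260 + 1114.402)/960 ≈ 0.890.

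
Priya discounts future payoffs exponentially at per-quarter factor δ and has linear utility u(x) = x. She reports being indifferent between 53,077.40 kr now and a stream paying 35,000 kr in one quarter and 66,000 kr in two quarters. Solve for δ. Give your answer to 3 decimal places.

δ ≈ 0.670

Equating present values: 53077.40 = 35000δ + 66000δ².
That is, 66000δ² + 35000δ − 53077.40 = 0, a quadratic in δ.
The positive root is δ = [−35000 + √(35000² + 4·66000·53077.40)] / (2·66000) = (−35000 + 123440.000)/132000 ≈ 0.670.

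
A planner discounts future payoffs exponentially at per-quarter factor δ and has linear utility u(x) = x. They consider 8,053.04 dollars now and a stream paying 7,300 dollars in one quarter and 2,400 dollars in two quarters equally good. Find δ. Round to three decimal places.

Present value of the stream is 7300·δ + 2400·δ². Indifference gives 7300δ + 2400δ² = 8053.04.
That is, 2400δ² + 7300δ − 8053.04 = 0, a quadratic in δ.
The positive root is δ = [−7300 + √(7300² + 4·2400·8053.04)] / (2·2400) = (−7300 + 11428.000)/4800 ≈ 0.860.

δ ≈ 0.860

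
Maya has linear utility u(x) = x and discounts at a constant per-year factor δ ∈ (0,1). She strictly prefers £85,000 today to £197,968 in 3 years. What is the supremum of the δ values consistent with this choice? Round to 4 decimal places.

δ < 0.7544

Under u(x) = x this choice says 85000 > δ^3·197968.
Dividing by 197968: δ^3 < 0.42936. Both sides are positive, so the cube root keeps the direction.
δ < 0.42936^(1/3) = 0.7544.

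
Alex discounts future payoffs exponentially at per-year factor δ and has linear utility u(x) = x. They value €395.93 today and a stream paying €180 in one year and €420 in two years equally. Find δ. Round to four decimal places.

The stream is worth 180δ + 420δ² today, so 180δ + 420δ² = 395.93.
That is, 420δ² + 180δ − 395.93 = 0, a quadratic in δ.
By the quadratic formula (taking the positive root), δ = (−180 + √697562.40) / 840 ≈ 0.7800.

δ ≈ 0.7800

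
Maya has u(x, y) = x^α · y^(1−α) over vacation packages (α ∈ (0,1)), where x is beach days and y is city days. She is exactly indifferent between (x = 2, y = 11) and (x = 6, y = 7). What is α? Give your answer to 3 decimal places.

α ≈ 0.291

Set the two utilities equal: 2^α·11^(1−α) = 6^α·7^(1−α).
Taking logs: α·ln 2 + (1−α)·ln 11 = α·ln 6 + (1−α)·ln 7, i.e. α·-1.098612 = (1−α)·-0.451985.
With A = -1.098612 and B = -0.451985: α·A = (1−α)·B, so α = B/(A+B) = -0.451985/-1.550597 ≈ 0.291.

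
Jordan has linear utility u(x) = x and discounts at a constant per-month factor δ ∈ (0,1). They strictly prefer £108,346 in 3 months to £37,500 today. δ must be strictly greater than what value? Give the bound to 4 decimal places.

δ > 0.7021

Under u(x) = x this choice says 37500 < δ^3·108346.
Dividing by 108346: δ^3 > 0.34611. Both sides are positive, so the cube root keeps the direction.
δ > 0.34611^(1/3) = 0.7021.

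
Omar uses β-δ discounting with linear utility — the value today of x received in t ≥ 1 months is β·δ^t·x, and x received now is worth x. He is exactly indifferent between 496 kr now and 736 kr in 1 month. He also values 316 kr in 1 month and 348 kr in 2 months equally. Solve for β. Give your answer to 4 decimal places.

β ≈ 0.7422

The second indifference involves only future payoffs, so β cancels: β·δ^1·316 = β·δ^2·348, giving δ = 316/348 = 0.90805.
Now use the now-vs-future pair: 496 = β·δ·736 gives β = 496/(0.90805·736) ≈ 0.7422.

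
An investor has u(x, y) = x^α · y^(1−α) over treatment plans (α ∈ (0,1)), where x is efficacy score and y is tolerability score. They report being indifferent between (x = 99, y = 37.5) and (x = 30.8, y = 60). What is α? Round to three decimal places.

Indifference: 99^α · 37.5^(1−α) = 30.8^α · 60^(1−α).
Rearrange to (99/30.8)^α = (60/37.5)^(1−α) and take logs: α·1.167605 = (1−α)·0.470004.
So α/(1−α) = (0.470004)/(1.167605) = 0.402537, and α = 0.402537/1.402537 ≈ 0.287.

α ≈ 0.287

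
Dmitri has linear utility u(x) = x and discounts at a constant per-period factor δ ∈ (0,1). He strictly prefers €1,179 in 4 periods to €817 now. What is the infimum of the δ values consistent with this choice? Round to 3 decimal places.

δ > 0.912

Under u(x) = x this choice says 817 < δ^4·1179.
Dividing by 1179: δ^4 > 0.69296. Both sides are positive, so the 4th root keeps the direction.
δ > 0.69296^(1/4) = 0.912.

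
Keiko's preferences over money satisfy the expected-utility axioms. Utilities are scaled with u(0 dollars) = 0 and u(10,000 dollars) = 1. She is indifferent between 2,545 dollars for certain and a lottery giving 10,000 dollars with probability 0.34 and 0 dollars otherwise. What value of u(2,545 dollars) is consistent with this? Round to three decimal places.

0.340

By the standard-gamble method, u(2,545 dollars) is just the indifference probability on the best outcome: 0.34.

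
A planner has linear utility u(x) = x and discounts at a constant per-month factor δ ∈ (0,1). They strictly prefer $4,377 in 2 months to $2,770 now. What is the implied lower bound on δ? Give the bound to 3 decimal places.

δ > 0.796

Under u(x) = x this choice says 2770 < δ^2·4377.
Dividing by 4377: δ^2 > 0.63285. Both sides are positive, so the square root keeps the direction.
δ > 0.63285^(1/2) = 0.796.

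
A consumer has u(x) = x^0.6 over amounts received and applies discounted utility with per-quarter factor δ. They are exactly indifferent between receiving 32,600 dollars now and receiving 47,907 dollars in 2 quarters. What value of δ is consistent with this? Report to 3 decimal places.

δ ≈ 0.891

Equating discounted utilities: u(32600) = δ^2·u(47907) ⇒ δ^2 = u(32600)/u(47907).
Since u(x) = x^0.6, δ^2 = (32600/47907)^0.6 = 0.68049^0.6 = 0.79376.
Taking the square root: δ = 0.79376^(1/2) ≈ 0.891.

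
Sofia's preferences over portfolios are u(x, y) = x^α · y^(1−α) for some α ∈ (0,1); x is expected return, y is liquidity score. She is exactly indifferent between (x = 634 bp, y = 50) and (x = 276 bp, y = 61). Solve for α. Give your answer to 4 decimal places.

The Cobb–Douglas utilities coincide, so 634^α·50^(1−α) = 276^α·61^(1−α).
Taking logs: α·ln 634 + (1−α)·ln 50 = α·ln 276 + (1−α)·ln 61, i.e. α·0.8316481 = (1−α)·0.1988509.
With A = 0.8316481 and B = 0.1988509: α·A = (1−α)·B, so α = B/(A+B) = 0.1988509/1.0304990 ≈ 0.1930.

α ≈ 0.1930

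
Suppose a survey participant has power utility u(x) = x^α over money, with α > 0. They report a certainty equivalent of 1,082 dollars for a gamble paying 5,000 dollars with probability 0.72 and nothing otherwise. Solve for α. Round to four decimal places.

The lottery's expected utility is 0.72·u(5000) + 0.28·u(0) = 0.72·5000^α (since u(0) = 0 for α > 0).
Indifference: 1082^α = 0.72·5000^α, so (1082/5000)^α = 0.72.
Take logs: α = ln 0.72 / ln(1082/5000) ≈ 0.214621.

α ≈ 0.2146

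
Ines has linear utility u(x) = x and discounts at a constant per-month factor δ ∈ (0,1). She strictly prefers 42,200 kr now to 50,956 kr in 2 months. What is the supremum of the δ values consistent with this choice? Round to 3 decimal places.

δ < 0.910

Under u(x) = x this choice says 42200 > δ^2·50956.
Dividing by 50956: δ^2 < 0.82817. Both sides are positive, so the square root keeps the direction.
δ < 0.82817^(1/2) = 0.910.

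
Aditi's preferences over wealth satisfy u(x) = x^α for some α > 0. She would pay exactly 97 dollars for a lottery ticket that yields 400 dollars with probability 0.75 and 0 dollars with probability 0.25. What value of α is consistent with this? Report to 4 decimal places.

The lottery's expected utility is 0.75·u(400) + 0.25·u(0) = 0.75·400^α (since u(0) = 0 for α > 0).
Equating: 97^α = 0.75·400^α, i.e. 0.2425^α = 0.75.
α = ln(0.75) / ln(97/400) = -0.2876821/-1.4167536 ≈ 0.2031.

α ≈ 0.2031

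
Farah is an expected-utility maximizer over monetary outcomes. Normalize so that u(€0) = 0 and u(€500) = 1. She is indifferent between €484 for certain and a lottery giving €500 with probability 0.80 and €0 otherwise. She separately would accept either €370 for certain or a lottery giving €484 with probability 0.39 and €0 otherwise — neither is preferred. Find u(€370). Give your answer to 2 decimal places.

From the first indifference, u(€484) = 0.80·u(€500) + 0.20·u(€0) = 0.80·1 + 0.20·0 = 0.80.
Then u(€370) = 0.39·u(€484) + 0.61·u(€0) = 0.39·0.80 + 0.61·0.00 = 0.3120.

0.31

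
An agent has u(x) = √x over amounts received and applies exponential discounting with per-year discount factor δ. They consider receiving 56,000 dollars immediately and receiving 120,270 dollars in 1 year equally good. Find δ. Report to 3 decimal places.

δ ≈ 0.682

Indifference means u(56000) = δ · u(120270), so δ = u(56000)/u(120270).
With u(x) = √x: δ = √56000/√120270 = √(56000/120270) = 0.68236.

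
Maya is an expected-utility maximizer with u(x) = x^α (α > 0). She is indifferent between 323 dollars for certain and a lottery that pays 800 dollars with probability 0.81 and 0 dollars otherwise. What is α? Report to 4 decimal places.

α ≈ 0.2323

EU(lottery) = 0.81·800^α + 0.19·0 = 0.81·800^α.
Equating: 323^α = 0.81·800^α, i.e. 0.4037^α = 0.81.
Take logs: α = ln 0.81 / ln(323/800) ≈ 0.232338.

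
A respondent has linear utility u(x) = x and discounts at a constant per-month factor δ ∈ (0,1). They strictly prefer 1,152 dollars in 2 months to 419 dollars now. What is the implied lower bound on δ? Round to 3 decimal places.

δ > 0.603

Under u(x) = x this choice says 419 < δ^2·1152.
So δ^2 > 419/1152 = 0.36372; taking the square root of both positive sides preserves the inequality.
δ > 0.36372^(1/2) = 0.603.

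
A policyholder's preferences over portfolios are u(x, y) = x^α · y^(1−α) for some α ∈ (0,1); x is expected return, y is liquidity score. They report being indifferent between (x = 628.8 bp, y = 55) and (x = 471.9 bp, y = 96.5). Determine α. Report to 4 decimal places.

Set the two utilities equal: 628.8^α·55^(1−α) = 471.9^α·96.5^(1−α).
Rearrange to (628.8/471.9)^α = (96.5/55)^(1−α) and take logs: α·0.2870461 = (1−α)·0.5622098.
Thus α·(0.8492559) = 0.5622098, so α = 0.5622098/0.8492559 ≈ 0.6620.

α ≈ 0.6620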